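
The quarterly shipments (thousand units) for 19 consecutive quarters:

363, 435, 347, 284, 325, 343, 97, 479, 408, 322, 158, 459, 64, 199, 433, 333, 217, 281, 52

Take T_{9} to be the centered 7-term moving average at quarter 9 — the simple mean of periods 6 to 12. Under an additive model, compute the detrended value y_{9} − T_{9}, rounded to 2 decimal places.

Trend T_9 = (343 + 97 + 479 + 408 + 322 + 158 + 459) / 7 = 2266/7 = 323.7143
Detrended value: 408 − 323.7143 = 84.29

84.29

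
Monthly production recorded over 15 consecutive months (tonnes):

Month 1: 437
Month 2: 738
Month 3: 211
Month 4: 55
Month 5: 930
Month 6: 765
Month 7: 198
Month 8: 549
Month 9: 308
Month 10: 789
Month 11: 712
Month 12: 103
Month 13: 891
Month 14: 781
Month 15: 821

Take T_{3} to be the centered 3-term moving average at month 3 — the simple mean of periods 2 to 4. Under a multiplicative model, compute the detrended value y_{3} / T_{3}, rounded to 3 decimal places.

0.630

Trend T_3 = (738 + 211 + 55) / 3 = 1004/3 = 334.66667
Ratio to trend: 211 / 334.66667 = 0.630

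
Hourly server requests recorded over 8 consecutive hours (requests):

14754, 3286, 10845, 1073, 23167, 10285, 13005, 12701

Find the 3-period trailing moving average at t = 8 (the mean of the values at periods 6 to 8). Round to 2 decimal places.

Sum of periods 6–8: 10285 + 13005 + 12701 = 35991
Divide by 3: 35991 / 3 = 11997.00

11997.00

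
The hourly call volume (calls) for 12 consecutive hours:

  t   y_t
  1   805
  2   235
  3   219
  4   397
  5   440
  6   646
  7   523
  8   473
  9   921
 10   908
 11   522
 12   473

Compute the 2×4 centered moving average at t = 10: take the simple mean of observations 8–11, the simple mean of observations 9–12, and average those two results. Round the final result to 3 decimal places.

706.000

Sum over 8–11: 473 + 921 + 908 + 522 = 2824
Sum over 9–12: 921 + 908 + 522 + 473 = 2824
CMA at t=10 = (2824 + 2824) / (2·4) = 5648 / 8 = 706.000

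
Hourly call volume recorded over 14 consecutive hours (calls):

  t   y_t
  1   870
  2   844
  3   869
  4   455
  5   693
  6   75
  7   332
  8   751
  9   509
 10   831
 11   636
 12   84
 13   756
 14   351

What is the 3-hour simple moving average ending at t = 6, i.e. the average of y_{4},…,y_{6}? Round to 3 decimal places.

407.667

Sum of periods 4–6: 455 + 693 + 75 = 1223
Divide by 3: 1223 / 3 = 407.667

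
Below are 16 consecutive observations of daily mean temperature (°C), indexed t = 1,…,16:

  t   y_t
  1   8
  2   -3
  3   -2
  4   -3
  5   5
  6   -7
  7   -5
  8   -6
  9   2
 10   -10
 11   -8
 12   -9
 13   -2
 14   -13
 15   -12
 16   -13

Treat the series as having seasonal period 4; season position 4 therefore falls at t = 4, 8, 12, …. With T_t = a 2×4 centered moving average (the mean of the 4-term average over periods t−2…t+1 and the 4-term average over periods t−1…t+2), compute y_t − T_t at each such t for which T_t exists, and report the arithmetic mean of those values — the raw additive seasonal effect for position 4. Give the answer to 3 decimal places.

Season position 4 occurs at t = 4, 8, 12 (where T_t is defined).
t=4: T_4 = -1.25000; y_4 − T_4 = -3 − -1.25000 = -1.75000
t=8: T_8 = -4.37500; y_8 − T_8 = -6 − -4.37500 = -1.62500
t=12: T_12 = -7.62500; y_12 − T_12 = -9 − -7.62500 = -1.37500
Mean deviation: (-1.75000 + -1.62500 + -1.37500) / 3 = -1.583

-1.583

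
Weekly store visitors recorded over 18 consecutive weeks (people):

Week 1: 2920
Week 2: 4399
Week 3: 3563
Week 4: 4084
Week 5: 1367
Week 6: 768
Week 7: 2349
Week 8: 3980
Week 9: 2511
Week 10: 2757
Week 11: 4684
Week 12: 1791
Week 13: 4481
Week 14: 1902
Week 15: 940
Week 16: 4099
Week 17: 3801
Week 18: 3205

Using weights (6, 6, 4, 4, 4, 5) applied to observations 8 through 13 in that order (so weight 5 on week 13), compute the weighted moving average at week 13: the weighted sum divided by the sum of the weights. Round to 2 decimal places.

3388.93

Weighted sum: 6·3980 + 6·2511 + 4·2757 + 4·4684 + 4·1791 + 5·4481 = 23880 + 15066 + 11028 + 18736 + 7164 + 22405 = 98279
Weight total: 6 + 6 + 4 + 4 + 4 + 5 = 29
WMA = 98279 / 29 = 3388.93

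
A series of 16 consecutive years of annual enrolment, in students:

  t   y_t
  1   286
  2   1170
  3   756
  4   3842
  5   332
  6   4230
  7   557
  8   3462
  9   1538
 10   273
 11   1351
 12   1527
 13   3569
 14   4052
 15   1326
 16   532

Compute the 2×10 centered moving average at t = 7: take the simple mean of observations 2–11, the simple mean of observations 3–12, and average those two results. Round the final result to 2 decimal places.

Sum over 2–11: 1170 + 756 + 3842 + 332 + 4230 + 557 + 3462 + 1538 + 273 + 1351 = 17511
Sum over 3–12: 756 + 3842 + 332 + 4230 + 557 + 3462 + 1538 + 273 + 1351 + 1527 = 17868
CMA at t=7 = (17511 + 17868) / (2·10) = 35379 / 20 = 1768.95

1768.95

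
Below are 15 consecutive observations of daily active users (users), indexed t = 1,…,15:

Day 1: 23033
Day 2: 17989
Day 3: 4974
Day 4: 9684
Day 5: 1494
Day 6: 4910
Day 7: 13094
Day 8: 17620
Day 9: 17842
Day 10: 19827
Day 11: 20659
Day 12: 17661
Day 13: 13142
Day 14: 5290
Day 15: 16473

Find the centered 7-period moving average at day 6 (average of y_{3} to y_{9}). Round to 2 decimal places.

Sum of periods 3–9: 4974 + 9684 + 1494 + 4910 + 13094 + 17620 + 17842 = 69618
Divide by 7: 69618 / 7 = 9945.43

9945.43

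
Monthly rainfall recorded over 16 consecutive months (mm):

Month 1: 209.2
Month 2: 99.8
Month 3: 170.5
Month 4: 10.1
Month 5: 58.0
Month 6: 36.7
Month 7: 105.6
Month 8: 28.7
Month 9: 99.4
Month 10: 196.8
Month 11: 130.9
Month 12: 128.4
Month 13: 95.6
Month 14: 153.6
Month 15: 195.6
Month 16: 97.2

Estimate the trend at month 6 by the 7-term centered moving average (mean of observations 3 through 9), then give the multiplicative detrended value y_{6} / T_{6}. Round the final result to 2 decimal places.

0.50

Trend T_6 = (170.5 + 10.1 + 58.0 + 36.7 + 105.6 + 28.7 + 99.4) / 7 = 509.0/7 = 72.7143
Ratio to trend: 36.7 / 72.7143 = 0.50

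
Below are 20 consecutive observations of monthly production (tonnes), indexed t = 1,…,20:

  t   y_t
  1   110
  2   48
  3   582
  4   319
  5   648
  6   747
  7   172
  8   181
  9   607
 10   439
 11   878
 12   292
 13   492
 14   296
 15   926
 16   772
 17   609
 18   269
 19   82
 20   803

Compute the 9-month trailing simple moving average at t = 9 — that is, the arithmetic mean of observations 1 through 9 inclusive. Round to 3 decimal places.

379.333

Sum of periods 1–9: 110 + 48 + 582 + 319 + 648 + 747 + 172 + 181 + 607 = 3414
Divide by 9: 3414 / 9 = 379.333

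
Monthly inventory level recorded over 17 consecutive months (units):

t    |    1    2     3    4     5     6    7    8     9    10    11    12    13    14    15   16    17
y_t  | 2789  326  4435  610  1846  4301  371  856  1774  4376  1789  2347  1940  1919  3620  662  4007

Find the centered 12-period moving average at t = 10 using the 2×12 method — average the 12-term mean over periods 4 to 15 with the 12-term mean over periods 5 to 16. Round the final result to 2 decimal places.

Sum over 4–15: 610 + 1846 + 4301 + 371 + 856 + 1774 + 4376 + 1789 + 2347 + 1940 + 1919 + 3620 = 25749
Sum over 5–16: 1846 + 4301 + 371 + 856 + 1774 + 4376 + 1789 + 2347 + 1940 + 1919 + 3620 + 662 = 25801
CMA at t=10 = (25749 + 25801) / (2·12) = 51550 / 24 = 2147.92

2147.92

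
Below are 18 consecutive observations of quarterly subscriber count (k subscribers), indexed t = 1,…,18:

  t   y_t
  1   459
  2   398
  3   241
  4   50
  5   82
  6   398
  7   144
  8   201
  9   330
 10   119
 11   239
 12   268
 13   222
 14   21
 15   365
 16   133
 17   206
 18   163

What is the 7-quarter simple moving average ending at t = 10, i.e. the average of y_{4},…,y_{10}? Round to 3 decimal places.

Sum of periods 4–10: 50 + 82 + 398 + 144 + 201 + 330 + 119 = 1324
Divide by 7: 1324 / 7 = 189.143

189.143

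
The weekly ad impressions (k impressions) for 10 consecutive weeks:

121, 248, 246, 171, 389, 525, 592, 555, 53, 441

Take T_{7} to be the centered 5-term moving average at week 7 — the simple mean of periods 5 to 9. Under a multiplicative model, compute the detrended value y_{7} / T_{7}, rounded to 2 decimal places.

1.40

Trend T_7 = (389 + 525 + 592 + 555 + 53) / 5 = 2114/5 = 422.8000
Ratio to trend: 592 / 422.8000 = 1.40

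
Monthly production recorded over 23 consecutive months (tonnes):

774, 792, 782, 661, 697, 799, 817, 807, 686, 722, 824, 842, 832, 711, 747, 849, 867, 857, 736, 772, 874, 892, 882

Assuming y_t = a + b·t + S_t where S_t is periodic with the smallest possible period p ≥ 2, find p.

First differences y_{t+1} − y_t: 18, -10, -121, 36, 102, 18, -10, -121, 36, 102, 18, -10, …
The difference pattern repeats every 5 terms and not for any smaller step, so p = 5.

5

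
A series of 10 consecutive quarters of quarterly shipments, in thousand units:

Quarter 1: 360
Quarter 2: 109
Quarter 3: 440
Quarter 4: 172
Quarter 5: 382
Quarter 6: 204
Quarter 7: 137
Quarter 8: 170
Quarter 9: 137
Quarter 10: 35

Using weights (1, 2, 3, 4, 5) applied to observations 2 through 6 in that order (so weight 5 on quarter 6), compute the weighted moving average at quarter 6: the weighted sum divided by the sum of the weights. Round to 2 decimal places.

Weighted sum: 1·109 + 2·440 + 3·172 + 4·382 + 5·204 = 109 + 880 + 516 + 1528 + 1020 = 4053
Weight total: 1 + 2 + 3 + 4 + 5 = 15
WMA = 4053 / 15 = 270.20

270.20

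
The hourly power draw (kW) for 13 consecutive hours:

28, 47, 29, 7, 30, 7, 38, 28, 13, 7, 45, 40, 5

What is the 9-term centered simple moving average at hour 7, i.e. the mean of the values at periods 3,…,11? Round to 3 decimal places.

22.667

Sum of periods 3–11: 29 + 7 + 30 + 7 + 38 + 28 + 13 + 7 + 45 = 204
Divide by 9: 204 / 9 = 22.667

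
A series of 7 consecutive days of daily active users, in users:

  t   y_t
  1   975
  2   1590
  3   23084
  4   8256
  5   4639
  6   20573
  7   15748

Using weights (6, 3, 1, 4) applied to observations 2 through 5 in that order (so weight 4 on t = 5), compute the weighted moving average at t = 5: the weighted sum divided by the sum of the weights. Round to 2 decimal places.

7543.14

Weighted sum: 6·1590 + 3·23084 + 1·8256 + 4·4639 = 9540 + 69252 + 8256 + 18556 = 105604
Weight total: 6 + 3 + 1 + 4 = 14
WMA = 105604 / 14 = 7543.14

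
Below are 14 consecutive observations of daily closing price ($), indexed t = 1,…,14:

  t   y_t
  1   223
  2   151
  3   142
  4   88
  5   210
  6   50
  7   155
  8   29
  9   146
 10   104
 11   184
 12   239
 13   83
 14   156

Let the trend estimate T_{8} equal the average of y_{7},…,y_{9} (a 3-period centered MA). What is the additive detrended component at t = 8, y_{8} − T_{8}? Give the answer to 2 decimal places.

Trend T_8 = (155 + 29 + 146) / 3 = 330/3 = 110.0000
Detrended value: 29 − 110.0000 = -81.00

-81.00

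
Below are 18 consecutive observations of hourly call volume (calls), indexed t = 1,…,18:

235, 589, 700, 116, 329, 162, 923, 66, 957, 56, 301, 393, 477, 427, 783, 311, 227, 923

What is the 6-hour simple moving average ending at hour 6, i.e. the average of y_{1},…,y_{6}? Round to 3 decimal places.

Sum of periods 1–6: 235 + 589 + 700 + 116 + 329 + 162 = 2131
Divide by 6: 2131 / 6 = 355.167

355.167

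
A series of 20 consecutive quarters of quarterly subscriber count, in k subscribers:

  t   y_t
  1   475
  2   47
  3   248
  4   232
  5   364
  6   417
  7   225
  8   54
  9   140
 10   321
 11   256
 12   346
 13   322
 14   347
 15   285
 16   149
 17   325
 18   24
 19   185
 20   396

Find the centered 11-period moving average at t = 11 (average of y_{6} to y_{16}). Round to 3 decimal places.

Sum of periods 6–16: 417 + 225 + 54 + 140 + 321 + 256 + 346 + 322 + 347 + 285 + 149 = 2862
Divide by 11: 2862 / 11 = 260.182

260.182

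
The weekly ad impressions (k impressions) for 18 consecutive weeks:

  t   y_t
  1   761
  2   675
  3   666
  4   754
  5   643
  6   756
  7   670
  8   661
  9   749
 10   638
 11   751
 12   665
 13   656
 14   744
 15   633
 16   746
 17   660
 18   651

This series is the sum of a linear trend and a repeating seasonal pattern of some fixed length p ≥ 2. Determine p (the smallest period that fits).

5

First differences y_{t+1} − y_t: -86, -9, 88, -111, 113, -86, -9, 88, -111, 113, -86, -9, …
The difference pattern repeats every 5 terms and not for any smaller step, so p = 5.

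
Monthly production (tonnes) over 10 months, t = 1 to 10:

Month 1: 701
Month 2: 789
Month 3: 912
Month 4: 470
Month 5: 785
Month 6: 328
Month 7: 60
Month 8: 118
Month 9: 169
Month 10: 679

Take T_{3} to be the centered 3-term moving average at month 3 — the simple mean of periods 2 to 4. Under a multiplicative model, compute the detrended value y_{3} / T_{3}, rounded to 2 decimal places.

Trend T_3 = (789 + 912 + 470) / 3 = 2171/3 = 723.6667
Ratio to trend: 912 / 723.6667 = 1.26

1.26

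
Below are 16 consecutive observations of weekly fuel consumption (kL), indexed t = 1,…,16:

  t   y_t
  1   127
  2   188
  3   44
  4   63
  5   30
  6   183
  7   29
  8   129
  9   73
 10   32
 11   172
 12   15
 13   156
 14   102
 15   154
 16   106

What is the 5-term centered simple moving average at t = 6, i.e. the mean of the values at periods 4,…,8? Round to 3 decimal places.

86.800

Sum of periods 4–8: 63 + 30 + 183 + 29 + 129 = 434
Divide by 5: 434 / 5 = 86.800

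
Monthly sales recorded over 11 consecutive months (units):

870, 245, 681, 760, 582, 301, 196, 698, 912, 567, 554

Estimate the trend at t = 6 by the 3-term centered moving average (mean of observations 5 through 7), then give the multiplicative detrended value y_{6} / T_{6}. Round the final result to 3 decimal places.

0.837

Trend T_6 = (582 + 301 + 196) / 3 = 1079/3 = 359.66667
Ratio to trend: 301 / 359.66667 = 0.837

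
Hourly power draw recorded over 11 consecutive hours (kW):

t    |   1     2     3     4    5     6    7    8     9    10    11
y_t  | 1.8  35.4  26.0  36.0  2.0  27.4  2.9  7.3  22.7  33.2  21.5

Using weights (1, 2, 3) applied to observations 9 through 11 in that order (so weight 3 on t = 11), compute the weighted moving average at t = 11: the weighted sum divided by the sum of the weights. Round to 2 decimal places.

25.60

Weighted sum: 1·22.7 + 2·33.2 + 3·21.5 = 22.7 + 66.4 + 64.5 = 153.6
Weight total: 1 + 2 + 3 = 6
WMA = 153.6 / 6 = 25.60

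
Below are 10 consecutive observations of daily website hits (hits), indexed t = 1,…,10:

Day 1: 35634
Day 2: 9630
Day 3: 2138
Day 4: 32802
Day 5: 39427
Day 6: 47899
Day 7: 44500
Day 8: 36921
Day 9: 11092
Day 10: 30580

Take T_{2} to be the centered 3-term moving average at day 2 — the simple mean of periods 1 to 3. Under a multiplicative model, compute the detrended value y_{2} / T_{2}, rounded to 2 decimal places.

Trend T_2 = (35634 + 9630 + 2138) / 3 = 47402/3 = 15800.6667
Ratio to trend: 9630 / 15800.6667 = 0.61

0.61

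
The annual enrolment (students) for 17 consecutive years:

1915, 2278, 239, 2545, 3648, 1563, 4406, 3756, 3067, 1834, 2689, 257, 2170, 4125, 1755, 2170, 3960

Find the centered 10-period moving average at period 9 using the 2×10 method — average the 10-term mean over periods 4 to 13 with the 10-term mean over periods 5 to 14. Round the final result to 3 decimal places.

2672.500

Sum over 4–13: 2545 + 3648 + 1563 + 4406 + 3756 + 3067 + 1834 + 2689 + 257 + 2170 = 25935
Sum over 5–14: 3648 + 1563 + 4406 + 3756 + 3067 + 1834 + 2689 + 257 + 2170 + 4125 = 27515
CMA at t=9 = (25935 + 27515) / (2·10) = 53450 / 20 = 2672.500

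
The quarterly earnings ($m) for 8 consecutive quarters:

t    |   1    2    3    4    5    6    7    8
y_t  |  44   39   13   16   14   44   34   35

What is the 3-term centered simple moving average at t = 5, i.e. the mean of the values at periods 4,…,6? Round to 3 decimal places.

24.667

Sum of periods 4–6: 16 + 14 + 44 = 74
Divide by 3: 74 / 3 = 24.667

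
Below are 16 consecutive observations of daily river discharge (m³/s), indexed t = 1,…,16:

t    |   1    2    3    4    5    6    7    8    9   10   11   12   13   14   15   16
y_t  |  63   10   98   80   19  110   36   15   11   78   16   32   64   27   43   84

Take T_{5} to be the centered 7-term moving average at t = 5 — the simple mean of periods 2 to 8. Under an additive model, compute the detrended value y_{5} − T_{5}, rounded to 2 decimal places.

Trend T_5 = (10 + 98 + 80 + 19 + 110 + 36 + 15) / 7 = 368/7 = 52.5714
Detrended value: 19 − 52.5714 = -33.57

-33.57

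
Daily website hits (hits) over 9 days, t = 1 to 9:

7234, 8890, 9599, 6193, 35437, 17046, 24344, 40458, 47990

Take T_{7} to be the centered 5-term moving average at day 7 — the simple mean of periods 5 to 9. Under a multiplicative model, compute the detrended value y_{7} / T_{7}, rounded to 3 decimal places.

0.736

Trend T_7 = (35437 + 17046 + 24344 + 40458 + 47990) / 5 = 165275/5 = 33055.00000
Ratio to trend: 24344 / 33055.00000 = 0.736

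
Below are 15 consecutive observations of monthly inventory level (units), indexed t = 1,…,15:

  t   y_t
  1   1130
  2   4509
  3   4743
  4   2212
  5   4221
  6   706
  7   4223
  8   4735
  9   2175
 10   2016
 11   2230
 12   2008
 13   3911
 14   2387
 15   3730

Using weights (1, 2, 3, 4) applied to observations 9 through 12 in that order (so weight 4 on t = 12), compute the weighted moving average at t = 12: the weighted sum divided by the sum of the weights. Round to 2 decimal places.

2092.90

Weighted sum: 1·2175 + 2·2016 + 3·2230 + 4·2008 = 2175 + 4032 + 6690 + 8032 = 20929
Weight total: 1 + 2 + 3 + 4 = 10
WMA = 20929 / 10 = 2092.90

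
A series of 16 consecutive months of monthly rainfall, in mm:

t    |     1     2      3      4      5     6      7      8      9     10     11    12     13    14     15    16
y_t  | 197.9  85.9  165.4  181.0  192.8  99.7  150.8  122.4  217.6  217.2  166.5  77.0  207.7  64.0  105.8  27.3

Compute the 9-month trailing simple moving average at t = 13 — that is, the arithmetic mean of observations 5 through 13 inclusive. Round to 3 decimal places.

161.300

Sum of periods 5–13: 192.8 + 99.7 + 150.8 + 122.4 + 217.6 + 217.2 + 166.5 + 77.0 + 207.7 = 1451.7
Divide by 9: 1451.7 / 9 = 161.300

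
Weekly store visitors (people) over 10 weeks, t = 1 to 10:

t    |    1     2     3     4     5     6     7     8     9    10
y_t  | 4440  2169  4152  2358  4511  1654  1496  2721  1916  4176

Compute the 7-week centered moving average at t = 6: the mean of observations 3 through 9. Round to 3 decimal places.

Sum of periods 3–9: 4152 + 2358 + 4511 + 1654 + 1496 + 2721 + 1916 = 18808
Divide by 7: 18808 / 7 = 2686.857

2686.857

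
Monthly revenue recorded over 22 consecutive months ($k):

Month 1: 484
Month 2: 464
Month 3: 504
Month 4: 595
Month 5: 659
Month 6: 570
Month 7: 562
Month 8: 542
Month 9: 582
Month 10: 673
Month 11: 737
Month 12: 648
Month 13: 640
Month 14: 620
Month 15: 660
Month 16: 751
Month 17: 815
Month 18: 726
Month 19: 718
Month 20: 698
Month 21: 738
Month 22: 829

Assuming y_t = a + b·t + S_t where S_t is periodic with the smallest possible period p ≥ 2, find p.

6

First differences y_{t+1} − y_t: -20, 40, 91, 64, -89, -8, -20, 40, 91, 64, -89, -8, -20, 40, …
The difference pattern repeats every 6 terms and not for any smaller step, so p = 6.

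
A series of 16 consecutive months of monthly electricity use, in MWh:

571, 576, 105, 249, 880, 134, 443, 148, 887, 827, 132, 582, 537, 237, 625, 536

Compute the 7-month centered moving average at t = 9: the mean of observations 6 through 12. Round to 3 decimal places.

Sum of periods 6–12: 134 + 443 + 148 + 887 + 827 + 132 + 582 = 3153
Divide by 7: 3153 / 7 = 450.429

450.429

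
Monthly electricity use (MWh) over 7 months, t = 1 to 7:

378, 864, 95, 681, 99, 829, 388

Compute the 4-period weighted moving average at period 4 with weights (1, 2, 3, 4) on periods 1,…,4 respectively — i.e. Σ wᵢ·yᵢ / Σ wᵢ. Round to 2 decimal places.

511.50

Weighted sum: 1·378 + 2·864 + 3·95 + 4·681 = 378 + 1728 + 285 + 2724 = 5115
Weight total: 1 + 2 + 3 + 4 = 10
WMA = 5115 / 10 = 511.50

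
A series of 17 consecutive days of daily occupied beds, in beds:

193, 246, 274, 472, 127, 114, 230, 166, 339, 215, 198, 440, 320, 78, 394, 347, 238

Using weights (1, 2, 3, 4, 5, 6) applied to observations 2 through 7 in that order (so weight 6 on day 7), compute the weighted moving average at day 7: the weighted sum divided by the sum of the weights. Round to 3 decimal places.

222.286

Weighted sum: 1·246 + 2·274 + 3·472 + 4·127 + 5·114 + 6·230 = 246 + 548 + 1416 + 508 + 570 + 1380 = 4668
Weight total: 1 + 2 + 3 + 4 + 5 + 6 = 21
WMA = 4668 / 21 = 222.286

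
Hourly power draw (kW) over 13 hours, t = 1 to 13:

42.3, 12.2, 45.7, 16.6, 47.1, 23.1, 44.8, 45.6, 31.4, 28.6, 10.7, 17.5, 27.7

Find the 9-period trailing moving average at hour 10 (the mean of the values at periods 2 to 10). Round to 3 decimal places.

32.789

Sum of periods 2–10: 12.2 + 45.7 + 16.6 + 47.1 + 23.1 + 44.8 + 45.6 + 31.4 + 28.6 = 295.1
Divide by 9: 295.1 / 9 = 32.789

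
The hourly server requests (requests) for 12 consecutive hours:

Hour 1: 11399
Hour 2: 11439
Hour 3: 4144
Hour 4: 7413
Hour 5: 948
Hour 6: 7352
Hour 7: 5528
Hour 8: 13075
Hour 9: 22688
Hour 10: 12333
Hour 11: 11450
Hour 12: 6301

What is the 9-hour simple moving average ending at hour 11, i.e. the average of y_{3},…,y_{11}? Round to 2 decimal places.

Sum of periods 3–11: 4144 + 7413 + 948 + 7352 + 5528 + 13075 + 22688 + 12333 + 11450 = 84931
Divide by 9: 84931 / 9 = 9436.78

9436.78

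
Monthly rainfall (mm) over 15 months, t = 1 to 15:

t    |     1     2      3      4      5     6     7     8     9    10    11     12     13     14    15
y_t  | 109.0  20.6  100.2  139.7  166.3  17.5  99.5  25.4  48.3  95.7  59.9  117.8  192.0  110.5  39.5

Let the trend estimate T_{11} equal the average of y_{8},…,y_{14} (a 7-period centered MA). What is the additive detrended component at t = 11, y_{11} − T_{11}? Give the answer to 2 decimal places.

-32.90

Trend T_11 = (25.4 + 48.3 + 95.7 + 59.9 + 117.8 + 192.0 + 110.5) / 7 = 649.6/7 = 92.8000
Detrended value: 59.9 − 92.8000 = -32.90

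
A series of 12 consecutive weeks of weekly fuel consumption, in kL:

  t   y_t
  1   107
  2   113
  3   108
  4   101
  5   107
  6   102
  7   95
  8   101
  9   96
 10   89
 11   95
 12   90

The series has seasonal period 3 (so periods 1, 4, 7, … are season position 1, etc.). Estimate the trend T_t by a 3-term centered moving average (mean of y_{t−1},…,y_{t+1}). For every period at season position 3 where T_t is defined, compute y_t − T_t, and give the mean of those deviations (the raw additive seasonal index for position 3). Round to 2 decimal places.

Season position 3 occurs at t = 3, 6, 9 (where T_t is defined).
t=3: T_3 = 107.3333; y_3 − T_3 = 108 − 107.3333 = 0.6667
t=6: T_6 = 101.3333; y_6 − T_6 = 102 − 101.3333 = 0.6667
t=9: T_9 = 95.3333; y_9 − T_9 = 96 − 95.3333 = 0.6667
Mean deviation: (0.6667 + 0.6667 + 0.6667) / 3 = 0.67

0.67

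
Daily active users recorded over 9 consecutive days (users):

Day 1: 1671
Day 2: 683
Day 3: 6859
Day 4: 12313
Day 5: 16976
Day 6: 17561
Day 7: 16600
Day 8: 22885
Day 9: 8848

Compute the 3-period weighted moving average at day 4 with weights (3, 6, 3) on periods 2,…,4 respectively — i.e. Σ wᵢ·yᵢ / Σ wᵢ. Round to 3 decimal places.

Weighted sum: 3·683 + 6·6859 + 3·12313 = 2049 + 41154 + 36939 = 80142
Weight total: 3 + 6 + 3 = 12
WMA = 80142 / 12 = 6678.500

6678.500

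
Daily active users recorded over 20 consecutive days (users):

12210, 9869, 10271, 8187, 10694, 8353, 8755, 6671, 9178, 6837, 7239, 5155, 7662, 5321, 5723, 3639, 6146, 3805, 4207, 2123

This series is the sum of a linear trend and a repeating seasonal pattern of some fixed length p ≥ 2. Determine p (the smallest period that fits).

4

First differences y_{t+1} − y_t: -2341, 402, -2084, 2507, -2341, 402, -2084, 2507, -2341, 402, …
The difference pattern repeats every 4 terms and not for any smaller step, so p = 4.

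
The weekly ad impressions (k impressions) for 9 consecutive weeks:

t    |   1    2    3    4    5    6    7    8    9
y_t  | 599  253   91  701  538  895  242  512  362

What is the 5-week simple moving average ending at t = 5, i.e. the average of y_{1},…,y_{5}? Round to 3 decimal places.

436.400

Sum of periods 1–5: 599 + 253 + 91 + 701 + 538 = 2182
Divide by 5: 2182 / 5 = 436.400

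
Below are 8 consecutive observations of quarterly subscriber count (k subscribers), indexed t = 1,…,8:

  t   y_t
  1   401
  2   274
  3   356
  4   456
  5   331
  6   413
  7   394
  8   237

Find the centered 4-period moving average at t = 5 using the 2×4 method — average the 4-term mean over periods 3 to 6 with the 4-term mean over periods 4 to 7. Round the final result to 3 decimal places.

393.750

Sum over 3–6: 356 + 456 + 331 + 413 = 1556
Sum over 4–7: 456 + 331 + 413 + 394 = 1594
CMA at t=5 = (1556 + 1594) / (2·4) = 3150 / 8 = 393.750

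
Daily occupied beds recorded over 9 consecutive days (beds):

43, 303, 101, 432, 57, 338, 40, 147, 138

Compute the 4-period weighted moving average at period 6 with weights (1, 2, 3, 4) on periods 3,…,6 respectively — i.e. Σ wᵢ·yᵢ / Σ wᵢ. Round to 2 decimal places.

248.80

Weighted sum: 1·101 + 2·432 + 3·57 + 4·338 = 101 + 864 + 171 + 1352 = 2488
Weight total: 1 + 2 + 3 + 4 = 10
WMA = 2488 / 10 = 248.80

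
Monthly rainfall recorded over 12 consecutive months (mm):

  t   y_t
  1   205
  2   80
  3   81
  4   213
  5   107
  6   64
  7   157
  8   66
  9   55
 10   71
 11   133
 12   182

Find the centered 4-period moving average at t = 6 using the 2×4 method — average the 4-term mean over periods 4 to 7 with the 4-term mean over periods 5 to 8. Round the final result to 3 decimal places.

116.875

Sum over 4–7: 213 + 107 + 64 + 157 = 541
Sum over 5–8: 107 + 64 + 157 + 66 = 394
CMA at t=6 = (541 + 394) / (2·4) = 935 / 8 = 116.875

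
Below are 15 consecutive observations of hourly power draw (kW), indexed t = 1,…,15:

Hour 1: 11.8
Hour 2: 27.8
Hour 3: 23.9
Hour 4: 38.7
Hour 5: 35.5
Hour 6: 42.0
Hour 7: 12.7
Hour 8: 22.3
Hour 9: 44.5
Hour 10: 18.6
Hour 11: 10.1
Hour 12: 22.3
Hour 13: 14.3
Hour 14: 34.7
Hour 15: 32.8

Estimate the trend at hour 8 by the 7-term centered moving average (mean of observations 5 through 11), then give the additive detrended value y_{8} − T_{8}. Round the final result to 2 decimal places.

Trend T_8 = (35.5 + 42.0 + 12.7 + 22.3 + 44.5 + 18.6 + 10.1) / 7 = 185.7/7 = 26.5286
Detrended value: 22.3 − 26.5286 = -4.23

-4.23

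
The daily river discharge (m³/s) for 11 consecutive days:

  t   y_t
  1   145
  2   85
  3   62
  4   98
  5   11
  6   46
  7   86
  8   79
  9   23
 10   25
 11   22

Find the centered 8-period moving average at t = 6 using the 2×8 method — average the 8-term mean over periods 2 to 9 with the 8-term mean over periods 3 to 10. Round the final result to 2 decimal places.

57.50

Sum over 2–9: 85 + 62 + 98 + 11 + 46 + 86 + 79 + 23 = 490
Sum over 3–10: 62 + 98 + 11 + 46 + 86 + 79 + 23 + 25 = 430
CMA at t=6 = (490 + 430) / (2·8) = 920 / 16 = 57.50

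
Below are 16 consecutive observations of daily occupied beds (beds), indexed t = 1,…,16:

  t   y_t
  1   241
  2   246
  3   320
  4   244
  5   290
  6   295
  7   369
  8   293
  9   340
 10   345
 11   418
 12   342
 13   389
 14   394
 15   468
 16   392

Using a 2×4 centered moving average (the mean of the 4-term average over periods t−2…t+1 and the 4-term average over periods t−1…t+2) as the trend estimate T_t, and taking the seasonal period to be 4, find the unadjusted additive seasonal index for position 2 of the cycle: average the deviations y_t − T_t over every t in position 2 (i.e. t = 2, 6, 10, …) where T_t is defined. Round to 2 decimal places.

-10.42

Season position 2 occurs at t = 6, 10, 14 (where T_t is defined).
t=6: T_6 = 305.6250; y_6 − T_6 = 295 − 305.6250 = -10.6250
t=10: T_10 = 355.1250; y_10 − T_10 = 345 − 355.1250 = -10.1250
t=14: T_14 = 404.5000; y_14 − T_14 = 394 − 404.5000 = -10.5000
Mean deviation: (-10.6250 + -10.1250 + -10.5000) / 3 = -10.42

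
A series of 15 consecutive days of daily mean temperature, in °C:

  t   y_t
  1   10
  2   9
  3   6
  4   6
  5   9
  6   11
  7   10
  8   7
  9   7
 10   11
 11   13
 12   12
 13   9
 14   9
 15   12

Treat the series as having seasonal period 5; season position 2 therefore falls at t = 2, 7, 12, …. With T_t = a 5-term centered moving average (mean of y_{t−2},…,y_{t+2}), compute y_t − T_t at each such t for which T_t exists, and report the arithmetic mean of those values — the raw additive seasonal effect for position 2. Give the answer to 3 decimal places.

1.200

Season position 2 occurs at t = 7, 12 (where T_t is defined).
t=7: T_7 = 8.80000; y_7 − T_7 = 10 − 8.80000 = 1.20000
t=12: T_12 = 10.80000; y_12 − T_12 = 12 − 10.80000 = 1.20000
Mean deviation: (1.20000 + 1.20000) / 2 = 1.200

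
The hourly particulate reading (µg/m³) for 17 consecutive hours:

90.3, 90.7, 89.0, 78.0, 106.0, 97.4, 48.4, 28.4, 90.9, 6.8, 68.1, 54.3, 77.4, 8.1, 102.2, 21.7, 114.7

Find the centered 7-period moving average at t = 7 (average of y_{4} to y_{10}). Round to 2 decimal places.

Sum of periods 4–10: 78.0 + 106.0 + 97.4 + 48.4 + 28.4 + 90.9 + 6.8 = 455.9
Divide by 7: 455.9 / 7 = 65.13

65.13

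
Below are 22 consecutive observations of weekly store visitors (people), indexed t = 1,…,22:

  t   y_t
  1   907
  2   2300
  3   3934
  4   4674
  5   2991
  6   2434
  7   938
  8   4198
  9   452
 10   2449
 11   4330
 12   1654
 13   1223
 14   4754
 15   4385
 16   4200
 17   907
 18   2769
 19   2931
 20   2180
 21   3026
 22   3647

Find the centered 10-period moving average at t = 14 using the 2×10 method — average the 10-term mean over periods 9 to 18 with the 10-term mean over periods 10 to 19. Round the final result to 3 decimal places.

Sum over 9–18: 452 + 2449 + 4330 + 1654 + 1223 + 4754 + 4385 + 4200 + 907 + 2769 = 27123
Sum over 10–19: 2449 + 4330 + 1654 + 1223 + 4754 + 4385 + 4200 + 907 + 2769 + 2931 = 29602
CMA at t=14 = (27123 + 29602) / (2·10) = 56725 / 20 = 2836.250

2836.250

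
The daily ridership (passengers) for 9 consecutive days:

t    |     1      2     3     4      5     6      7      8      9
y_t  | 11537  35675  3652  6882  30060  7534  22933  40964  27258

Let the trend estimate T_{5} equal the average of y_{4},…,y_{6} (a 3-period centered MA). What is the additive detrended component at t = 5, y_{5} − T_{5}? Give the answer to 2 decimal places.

15234.67

Trend T_5 = (6882 + 30060 + 7534) / 3 = 44476/3 = 14825.3333
Detrended value: 30060 − 14825.3333 = 15234.67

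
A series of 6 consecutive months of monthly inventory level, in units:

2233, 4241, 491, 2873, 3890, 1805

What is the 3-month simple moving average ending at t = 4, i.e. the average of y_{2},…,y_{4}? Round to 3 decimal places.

Sum of periods 2–4: 4241 + 491 + 2873 = 7605
Divide by 3: 7605 / 3 = 2535.000

2535.000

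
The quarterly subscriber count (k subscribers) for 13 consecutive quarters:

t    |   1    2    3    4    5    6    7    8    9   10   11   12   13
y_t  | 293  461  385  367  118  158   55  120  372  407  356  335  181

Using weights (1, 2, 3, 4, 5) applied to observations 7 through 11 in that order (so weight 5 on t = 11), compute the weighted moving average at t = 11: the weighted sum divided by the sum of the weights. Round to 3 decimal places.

Weighted sum: 1·55 + 2·120 + 3·372 + 4·407 + 5·356 = 55 + 240 + 1116 + 1628 + 1780 = 4819
Weight total: 1 + 2 + 3 + 4 + 5 = 15
WMA = 4819 / 15 = 321.267

321.267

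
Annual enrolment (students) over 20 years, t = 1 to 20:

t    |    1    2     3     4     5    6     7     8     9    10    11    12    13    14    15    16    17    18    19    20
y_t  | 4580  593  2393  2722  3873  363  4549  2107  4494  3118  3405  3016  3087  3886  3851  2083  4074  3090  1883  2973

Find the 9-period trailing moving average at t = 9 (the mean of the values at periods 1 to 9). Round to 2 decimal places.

Sum of periods 1–9: 4580 + 593 + 2393 + 2722 + 3873 + 363 + 4549 + 2107 + 4494 = 25674
Divide by 9: 25674 / 9 = 2852.67

2852.67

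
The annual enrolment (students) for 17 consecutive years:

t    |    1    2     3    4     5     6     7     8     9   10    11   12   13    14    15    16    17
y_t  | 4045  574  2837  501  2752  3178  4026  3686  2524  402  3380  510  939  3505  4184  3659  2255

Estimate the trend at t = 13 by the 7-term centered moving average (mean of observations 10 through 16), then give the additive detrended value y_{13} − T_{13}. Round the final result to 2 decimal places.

Trend T_13 = (402 + 3380 + 510 + 939 + 3505 + 4184 + 3659) / 7 = 16579/7 = 2368.4286
Detrended value: 939 − 2368.4286 = -1429.43

-1429.43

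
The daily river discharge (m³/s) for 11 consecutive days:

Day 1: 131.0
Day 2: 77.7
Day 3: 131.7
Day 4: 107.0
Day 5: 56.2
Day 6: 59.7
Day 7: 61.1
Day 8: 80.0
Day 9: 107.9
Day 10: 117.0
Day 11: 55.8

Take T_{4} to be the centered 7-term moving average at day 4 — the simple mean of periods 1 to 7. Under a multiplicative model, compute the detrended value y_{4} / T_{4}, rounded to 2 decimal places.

Trend T_4 = (131.0 + 77.7 + 131.7 + 107.0 + 56.2 + 59.7 + 61.1) / 7 = 624.4/7 = 89.2000
Ratio to trend: 107.0 / 89.2000 = 1.20

1.20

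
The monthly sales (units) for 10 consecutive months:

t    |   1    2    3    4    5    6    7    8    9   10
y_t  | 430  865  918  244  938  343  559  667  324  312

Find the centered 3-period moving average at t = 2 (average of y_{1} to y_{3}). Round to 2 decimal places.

Sum of periods 1–3: 430 + 865 + 918 = 2213
Divide by 3: 2213 / 3 = 737.67

737.67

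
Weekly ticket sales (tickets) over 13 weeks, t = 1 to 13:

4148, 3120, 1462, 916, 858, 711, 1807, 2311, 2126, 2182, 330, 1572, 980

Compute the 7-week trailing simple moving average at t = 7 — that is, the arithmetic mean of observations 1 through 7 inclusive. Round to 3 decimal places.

Sum of periods 1–7: 4148 + 3120 + 1462 + 916 + 858 + 711 + 1807 = 13022
Divide by 7: 13022 / 7 = 1860.286

1860.286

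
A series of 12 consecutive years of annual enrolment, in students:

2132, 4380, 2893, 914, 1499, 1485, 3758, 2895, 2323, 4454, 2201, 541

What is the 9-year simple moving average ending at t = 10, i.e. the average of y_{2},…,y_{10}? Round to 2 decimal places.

Sum of periods 2–10: 4380 + 2893 + 914 + 1499 + 1485 + 3758 + 2895 + 2323 + 4454 = 24601
Divide by 9: 24601 / 9 = 2733.44

2733.44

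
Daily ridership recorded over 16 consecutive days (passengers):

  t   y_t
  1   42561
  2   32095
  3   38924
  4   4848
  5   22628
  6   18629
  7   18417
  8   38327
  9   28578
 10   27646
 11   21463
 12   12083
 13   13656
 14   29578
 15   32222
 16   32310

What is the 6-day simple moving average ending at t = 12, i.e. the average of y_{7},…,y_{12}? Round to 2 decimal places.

24419.00

Sum of periods 7–12: 18417 + 38327 + 28578 + 27646 + 21463 + 12083 = 146514
Divide by 6: 146514 / 6 = 24419.00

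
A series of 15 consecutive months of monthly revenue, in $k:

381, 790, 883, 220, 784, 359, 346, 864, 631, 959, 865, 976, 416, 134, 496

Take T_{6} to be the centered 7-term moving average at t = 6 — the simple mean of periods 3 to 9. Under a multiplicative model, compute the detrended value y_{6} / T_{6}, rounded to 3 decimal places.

0.615

Trend T_6 = (883 + 220 + 784 + 359 + 346 + 864 + 631) / 7 = 4087/7 = 583.85714
Ratio to trend: 359 / 583.85714 = 0.615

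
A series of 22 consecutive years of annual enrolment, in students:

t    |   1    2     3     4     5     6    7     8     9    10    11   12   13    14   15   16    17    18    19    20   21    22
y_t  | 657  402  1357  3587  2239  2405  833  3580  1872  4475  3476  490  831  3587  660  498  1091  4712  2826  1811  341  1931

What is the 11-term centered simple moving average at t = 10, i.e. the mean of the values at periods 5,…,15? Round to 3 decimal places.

Sum of periods 5–15: 2239 + 2405 + 833 + 3580 + 1872 + 4475 + 3476 + 490 + 831 + 3587 + 660 = 24448
Divide by 11: 24448 / 11 = 2222.545

2222.545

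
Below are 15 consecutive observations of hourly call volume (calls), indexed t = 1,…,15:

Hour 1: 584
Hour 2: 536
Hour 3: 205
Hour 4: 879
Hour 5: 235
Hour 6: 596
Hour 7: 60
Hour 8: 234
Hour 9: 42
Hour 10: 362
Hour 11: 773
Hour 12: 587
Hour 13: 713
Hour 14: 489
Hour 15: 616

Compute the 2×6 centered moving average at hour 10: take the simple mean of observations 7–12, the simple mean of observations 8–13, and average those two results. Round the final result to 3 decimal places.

Sum over 7–12: 60 + 234 + 42 + 362 + 773 + 587 = 2058
Sum over 8–13: 234 + 42 + 362 + 773 + 587 + 713 = 2711
CMA at t=10 = (2058 + 2711) / (2·6) = 4769 / 12 = 397.417

397.417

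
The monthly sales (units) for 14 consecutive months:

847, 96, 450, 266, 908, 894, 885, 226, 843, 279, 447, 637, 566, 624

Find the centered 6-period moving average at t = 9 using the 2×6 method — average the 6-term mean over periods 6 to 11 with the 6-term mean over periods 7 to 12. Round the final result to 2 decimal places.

Sum over 6–11: 894 + 885 + 226 + 843 + 279 + 447 = 3574
Sum over 7–12: 885 + 226 + 843 + 279 + 447 + 637 = 3317
CMA at t=9 = (3574 + 3317) / (2·6) = 6891 / 12 = 574.25

574.25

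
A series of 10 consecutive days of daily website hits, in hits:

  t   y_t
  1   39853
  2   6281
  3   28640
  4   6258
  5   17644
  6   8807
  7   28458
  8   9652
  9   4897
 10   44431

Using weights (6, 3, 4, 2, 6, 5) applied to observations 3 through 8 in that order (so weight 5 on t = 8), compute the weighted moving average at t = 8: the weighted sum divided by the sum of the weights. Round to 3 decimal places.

Weighted sum: 6·28640 + 3·6258 + 4·17644 + 2·8807 + 6·28458 + 5·9652 = 171840 + 18774 + 70576 + 17614 + 170748 + 48260 = 497812
Weight total: 6 + 3 + 4 + 2 + 6 + 5 = 26
WMA = 497812 / 26 = 19146.615

19146.615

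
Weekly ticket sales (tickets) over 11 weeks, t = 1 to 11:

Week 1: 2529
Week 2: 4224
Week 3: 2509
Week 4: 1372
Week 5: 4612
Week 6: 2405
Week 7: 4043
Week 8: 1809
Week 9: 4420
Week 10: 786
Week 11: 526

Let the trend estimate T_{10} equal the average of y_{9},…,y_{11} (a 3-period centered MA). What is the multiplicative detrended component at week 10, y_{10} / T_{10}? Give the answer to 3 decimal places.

0.411

Trend T_10 = (4420 + 786 + 526) / 3 = 5732/3 = 1910.66667
Ratio to trend: 786 / 1910.66667 = 0.411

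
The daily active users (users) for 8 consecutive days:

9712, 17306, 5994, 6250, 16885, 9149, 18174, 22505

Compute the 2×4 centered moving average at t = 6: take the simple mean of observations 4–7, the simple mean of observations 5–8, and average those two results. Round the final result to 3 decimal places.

14646.375

Sum over 4–7: 6250 + 16885 + 9149 + 18174 = 50458
Sum over 5–8: 16885 + 9149 + 18174 + 22505 = 66713
CMA at t=6 = (50458 + 66713) / (2·4) = 117171 / 8 = 14646.375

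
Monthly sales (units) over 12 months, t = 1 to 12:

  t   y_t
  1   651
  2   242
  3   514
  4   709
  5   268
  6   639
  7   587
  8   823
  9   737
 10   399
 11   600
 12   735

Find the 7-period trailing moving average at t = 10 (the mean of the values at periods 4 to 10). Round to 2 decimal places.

Sum of periods 4–10: 709 + 268 + 639 + 587 + 823 + 737 + 399 = 4162
Divide by 7: 4162 / 7 = 594.57

594.57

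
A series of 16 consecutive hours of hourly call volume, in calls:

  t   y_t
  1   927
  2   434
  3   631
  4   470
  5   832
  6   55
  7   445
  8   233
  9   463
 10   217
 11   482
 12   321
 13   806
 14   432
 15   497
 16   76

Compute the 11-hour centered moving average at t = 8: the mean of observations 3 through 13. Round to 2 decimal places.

450.45

Sum of periods 3–13: 631 + 470 + 832 + 55 + 445 + 233 + 463 + 217 + 482 + 321 + 806 = 4955
Divide by 11: 4955 / 11 = 450.45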